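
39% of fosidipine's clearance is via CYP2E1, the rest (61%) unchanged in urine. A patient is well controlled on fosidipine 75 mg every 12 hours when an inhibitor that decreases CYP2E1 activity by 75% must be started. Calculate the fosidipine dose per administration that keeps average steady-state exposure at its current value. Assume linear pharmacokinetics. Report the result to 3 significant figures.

The CYP2E1 pathway (39% of clearance) falls to 0.25× activity: 0.39 × 0.25 = 0.0975.
Non-CYP routes (61%) are unchanged.
New clearance relative to baseline: 0.0975 + 0.61 = 0.7075.
Css,avg = (dose rate)/CL, so holding Css fixed requires dose ∝ CL: 75 × 0.7075 = 53.1 mg.

53.1 mg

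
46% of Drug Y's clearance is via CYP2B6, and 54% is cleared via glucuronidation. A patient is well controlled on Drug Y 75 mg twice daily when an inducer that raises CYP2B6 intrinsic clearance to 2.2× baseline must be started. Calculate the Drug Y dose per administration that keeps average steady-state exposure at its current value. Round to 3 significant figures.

The CYP2B6 pathway (46% of clearance) increases to 2.2× activity: 0.46 × 2.2 = 1.012.
The remaining 54% of clearance is unaffected.
New clearance relative to baseline: 1.012 + 0.54 = 1.552.
Css,avg = (dose rate)/CL, so holding Css fixed requires dose ∝ CL: 75 × 1.552 = 116 mg.

116 mg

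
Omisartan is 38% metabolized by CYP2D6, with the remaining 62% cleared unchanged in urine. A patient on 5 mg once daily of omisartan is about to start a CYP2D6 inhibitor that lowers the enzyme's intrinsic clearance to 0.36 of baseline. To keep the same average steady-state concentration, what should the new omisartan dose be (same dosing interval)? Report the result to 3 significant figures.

CYP2D6: 0.38 × 0.36 = 0.1368
Other: 0.62 (unchanged)
New clearance relative to baseline: 0.1368 + 0.62 = 0.7568.
To maintain the same steady-state level, dose must scale with clearance: new dose = 5 × 0.7568 = 3.78 mg.

3.78 mg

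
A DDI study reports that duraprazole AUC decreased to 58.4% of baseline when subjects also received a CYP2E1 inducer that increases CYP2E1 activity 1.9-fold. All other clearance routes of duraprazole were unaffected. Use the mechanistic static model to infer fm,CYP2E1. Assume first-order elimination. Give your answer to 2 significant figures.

0.79

Write x for the fraction cleared via CYP2E1. The observed AUC change means clearance rose to 1/0.584 = 1.712 of baseline.
Only the CYP2E1 route changed, so 1.712 = x·1.9 + (1 − x), giving x = 0.79.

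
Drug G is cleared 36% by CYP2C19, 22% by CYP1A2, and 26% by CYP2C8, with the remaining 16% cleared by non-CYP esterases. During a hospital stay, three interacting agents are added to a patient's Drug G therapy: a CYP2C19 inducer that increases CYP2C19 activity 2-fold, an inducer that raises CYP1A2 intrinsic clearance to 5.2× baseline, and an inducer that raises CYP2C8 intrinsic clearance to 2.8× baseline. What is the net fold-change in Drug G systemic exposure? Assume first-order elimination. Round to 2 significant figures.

The CYP2C19 pathway (36% of clearance) rises to 2× activity: 0.36 × 2 = 0.72.
The CYP1A2 pathway (22% of clearance) increases to 5.2× activity: 0.22 × 5.2 = 1.144.
The CYP2C8 pathway (26% of clearance) increases to 2.8× activity: 0.26 × 2.8 = 0.728.
Non-CYP routes (16%) are unchanged.
New clearance relative to baseline: 0.72 + 1.144 + 0.728 + 0.16 = 2.752.
Because systemic exposure varies inversely with clearance, the combined effect is 1 / 2.752 = 0.36.

0.36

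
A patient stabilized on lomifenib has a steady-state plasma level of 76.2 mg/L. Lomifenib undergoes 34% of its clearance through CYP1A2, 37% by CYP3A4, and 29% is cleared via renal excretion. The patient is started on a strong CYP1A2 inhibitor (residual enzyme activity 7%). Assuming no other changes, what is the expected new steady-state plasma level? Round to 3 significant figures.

111 mg/L

CYP1A2: 0.34 × 0.07 = 0.0238
CYP3A4: 0.37 (unchanged)
Other: 0.29 (unchanged)
Relative clearance = 0.0238 + 0.37 + 0.29 = 0.6838.
With dosing unchanged, steady-state plasma level scales as 1/CL: 76.2 / 0.6838 = 111 mg/L.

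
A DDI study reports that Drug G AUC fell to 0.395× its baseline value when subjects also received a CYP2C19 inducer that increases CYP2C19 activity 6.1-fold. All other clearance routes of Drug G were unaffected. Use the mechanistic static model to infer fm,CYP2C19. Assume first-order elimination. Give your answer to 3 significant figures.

CL'/CL = 1 / 0.395 = 2.532
6.1·fm + (1 − fm) = 2.532
fm = (2.532 − 1) / (6.1 − 1) = 0.300

0.300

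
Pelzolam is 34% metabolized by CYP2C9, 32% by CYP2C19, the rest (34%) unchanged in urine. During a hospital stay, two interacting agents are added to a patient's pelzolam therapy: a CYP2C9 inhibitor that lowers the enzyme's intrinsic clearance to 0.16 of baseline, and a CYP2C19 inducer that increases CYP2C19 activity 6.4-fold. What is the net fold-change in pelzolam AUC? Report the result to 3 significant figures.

0.409

CYP2C9: 0.34 × 0.16 = 0.0544
CYP2C19: 0.32 × 6.4 = 2.048
Other: 0.34 (unchanged)
CL_new/CL_old = 0.0544 + 2.048 + 0.34 = 2.4424.
AUC ∝ 1/CL: fold-change = 1 / 2.4424 = 0.409.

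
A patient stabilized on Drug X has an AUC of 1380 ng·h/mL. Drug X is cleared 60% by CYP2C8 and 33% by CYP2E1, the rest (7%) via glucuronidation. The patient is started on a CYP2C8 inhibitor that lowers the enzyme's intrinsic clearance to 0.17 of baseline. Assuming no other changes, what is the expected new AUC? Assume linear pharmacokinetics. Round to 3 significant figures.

2.75 × 10³ ng·h/mL

The CYP2C8 pathway (60% of clearance) drops to 0.17× activity: 0.6 × 0.17 = 0.102.
CYP2E1 (33%) and the residual 7% are unaffected.
Relative clearance = 0.102 + 0.33 + 0.07 = 0.502.
AUC ∝ 1/CL, so new value = 1380 / 0.502 = 2.75 × 10³ ng·h/mL.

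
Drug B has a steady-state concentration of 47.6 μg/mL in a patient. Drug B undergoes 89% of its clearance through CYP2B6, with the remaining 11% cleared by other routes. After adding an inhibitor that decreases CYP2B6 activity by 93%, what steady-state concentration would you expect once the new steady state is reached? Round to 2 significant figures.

2.8 × 10² μg/mL

The CYP2B6 pathway (89% of clearance) is reduced to 0.07× activity: 0.89 × 0.07 = 0.0623.
The remaining 11% of clearance is unaffected.
New clearance relative to baseline: 0.0623 + 0.11 = 0.1723.
New steady-state concentration = baseline ÷ relative clearance = 47.6 / 0.1723 = 2.8 × 10² μg/mL.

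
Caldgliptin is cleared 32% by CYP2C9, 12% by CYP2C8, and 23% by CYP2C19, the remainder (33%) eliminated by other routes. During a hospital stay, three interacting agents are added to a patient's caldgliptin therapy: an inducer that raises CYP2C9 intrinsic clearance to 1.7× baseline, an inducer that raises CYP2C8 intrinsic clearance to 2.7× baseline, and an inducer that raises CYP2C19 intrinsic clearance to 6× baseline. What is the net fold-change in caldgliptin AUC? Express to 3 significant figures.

The CYP2C9 pathway (32% of clearance) rises to 1.7× activity: 0.32 × 1.7 = 0.544.
The CYP2C8 pathway (12% of clearance) is boosted to 2.7× activity: 0.12 × 2.7 = 0.324.
The CYP2C19 pathway (23% of clearance) rises to 6× activity: 0.23 × 6 = 1.38.
Non-CYP routes (33%) are unchanged.
CL_new/CL_old = 0.544 + 0.324 + 1.38 + 0.33 = 2.578.
Because AUC varies inversely with clearance, the combined effect is 1 / 2.578 = 0.388.

0.388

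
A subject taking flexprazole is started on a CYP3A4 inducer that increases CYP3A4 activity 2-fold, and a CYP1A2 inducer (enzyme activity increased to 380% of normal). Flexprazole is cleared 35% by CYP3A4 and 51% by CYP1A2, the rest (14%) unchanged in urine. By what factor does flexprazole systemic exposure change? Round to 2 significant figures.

The CYP3A4 pathway (35% of clearance) is boosted to 2× activity: 0.35 × 2 = 0.7.
The CYP1A2 pathway (51% of clearance) rises to 3.8× activity: 0.51 × 3.8 = 1.938.
The remaining 14% of clearance is unaffected.
CL_new/CL_old = 0.7 + 1.938 + 0.14 = 2.778.
Systemic exposure ∝ 1/CL: fold-change = 1 / 2.778 = 0.36.

0.36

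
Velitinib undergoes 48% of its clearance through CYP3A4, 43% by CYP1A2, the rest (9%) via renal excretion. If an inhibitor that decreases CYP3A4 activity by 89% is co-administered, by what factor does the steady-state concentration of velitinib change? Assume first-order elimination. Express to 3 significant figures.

1.75

The CYP3A4 pathway (48% of clearance) drops to 0.11× activity: 0.48 × 0.11 = 0.0528.
CYP1A2 (43%) and the residual 9% are unaffected.
Relative clearance = 0.0528 + 0.43 + 0.09 = 0.5728.
Steady-state concentration ratio = CL_old/CL_new = 1 / 0.5728 = 1.75.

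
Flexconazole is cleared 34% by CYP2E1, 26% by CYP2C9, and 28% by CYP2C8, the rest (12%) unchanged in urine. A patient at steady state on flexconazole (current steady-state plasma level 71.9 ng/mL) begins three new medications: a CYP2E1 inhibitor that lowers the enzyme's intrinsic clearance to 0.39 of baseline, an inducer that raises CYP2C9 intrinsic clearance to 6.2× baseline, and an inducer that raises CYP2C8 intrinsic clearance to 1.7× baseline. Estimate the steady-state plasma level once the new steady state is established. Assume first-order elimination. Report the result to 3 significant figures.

The CYP2E1 pathway (34% of clearance) is reduced to 0.39× activity: 0.34 × 0.39 = 0.1326.
The CYP2C9 pathway (26% of clearance) is boosted to 6.2× activity: 0.26 × 6.2 = 1.612.
The CYP2C8 pathway (28% of clearance) increases to 1.7× activity: 0.28 × 1.7 = 0.476.
Non-CYP routes (12%) are unchanged.
CL_new/CL_old = 0.1326 + 1.612 + 0.476 + 0.12 = 2.3406.
Steady-state plasma level ∝ 1/CL: new value = 71.9 / 2.3406 = 30.7 ng/mL.

30.7 ng/mL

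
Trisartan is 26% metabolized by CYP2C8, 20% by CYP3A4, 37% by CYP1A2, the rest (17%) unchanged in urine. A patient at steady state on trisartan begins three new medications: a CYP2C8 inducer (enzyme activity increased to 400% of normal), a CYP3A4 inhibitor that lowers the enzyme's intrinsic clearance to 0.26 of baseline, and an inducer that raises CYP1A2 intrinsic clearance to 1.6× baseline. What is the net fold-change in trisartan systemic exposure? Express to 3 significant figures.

0.539

The CYP2C8 pathway (26% of clearance) is boosted to 4× activity: 0.26 × 4 = 1.04.
The CYP3A4 pathway (20% of clearance) is reduced to 0.26× activity: 0.2 × 0.26 = 0.052.
The CYP1A2 pathway (37% of clearance) is boosted to 1.6× activity: 0.37 × 1.6 = 0.592.
The remaining 17% of clearance is unaffected.
CL_new/CL_old = 1.04 + 0.052 + 0.592 + 0.17 = 1.854.
Systemic exposure ∝ 1/CL: fold-change = 1 / 1.854 = 0.539.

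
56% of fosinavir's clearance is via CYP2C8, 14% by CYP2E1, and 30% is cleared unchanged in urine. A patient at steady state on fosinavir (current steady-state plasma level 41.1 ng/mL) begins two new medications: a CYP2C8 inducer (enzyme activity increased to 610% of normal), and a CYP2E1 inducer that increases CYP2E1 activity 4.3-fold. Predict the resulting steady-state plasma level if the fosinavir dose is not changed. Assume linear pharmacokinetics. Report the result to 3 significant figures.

9.52 ng/mL

The CYP2C8 pathway (56% of clearance) is boosted to 6.1× activity: 0.56 × 6.1 = 3.416.
The CYP2E1 pathway (14% of clearance) is boosted to 4.3× activity: 0.14 × 4.3 = 0.602.
The remaining 30% of clearance is unaffected.
New clearance relative to baseline: 3.416 + 0.602 + 0.3 = 4.318.
Steady-state plasma level ∝ 1/CL: new value = 41.1 / 4.318 = 9.52 ng/mL.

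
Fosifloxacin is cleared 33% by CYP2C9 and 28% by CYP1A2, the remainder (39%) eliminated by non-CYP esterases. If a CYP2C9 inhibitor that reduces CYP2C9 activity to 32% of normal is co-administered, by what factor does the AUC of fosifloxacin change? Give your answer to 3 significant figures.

CYP2C9: 0.33 × 0.32 = 0.1056
CYP1A2: 0.28 (unchanged)
Other: 0.39 (unchanged)
CL_new/CL_old = 0.1056 + 0.28 + 0.39 = 0.7756.
Since AUC ∝ 1/CL, the ratio is 1 / 0.7756 = 1.29.

1.29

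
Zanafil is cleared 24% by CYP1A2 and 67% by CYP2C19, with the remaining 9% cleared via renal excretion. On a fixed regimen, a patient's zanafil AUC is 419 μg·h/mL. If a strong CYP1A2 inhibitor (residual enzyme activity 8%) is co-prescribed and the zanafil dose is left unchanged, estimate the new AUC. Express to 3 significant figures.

538 μg·h/mL

The CYP1A2 pathway (24% of clearance) drops to 0.08× activity: 0.24 × 0.08 = 0.0192.
CYP2C19 (67%) and the residual 9% are unaffected.
New clearance relative to baseline: 0.0192 + 0.67 + 0.09 = 0.7792.
With dosing unchanged, AUC scales as 1/CL: 419 / 0.7792 = 538 μg·h/mL.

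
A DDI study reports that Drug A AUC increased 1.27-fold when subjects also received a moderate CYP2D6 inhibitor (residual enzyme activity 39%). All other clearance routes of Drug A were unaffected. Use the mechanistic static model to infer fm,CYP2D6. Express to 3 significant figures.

Let fm be the CYP2D6 fraction. New clearance relative to baseline = fm × 0.39 + (1 − fm).
AUC ratio = 1 / (new CL fraction), so new CL fraction = 1 / 1.27 = 0.7874.
fm × 0.39 + 1 − fm = 0.7874  ⇒  fm × (0.39 − 1) = −0.2126  ⇒  fm = 0.349.

0.349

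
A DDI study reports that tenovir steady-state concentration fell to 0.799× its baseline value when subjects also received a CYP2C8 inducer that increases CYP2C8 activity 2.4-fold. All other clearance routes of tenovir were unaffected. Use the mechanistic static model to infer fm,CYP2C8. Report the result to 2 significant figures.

Write x for the fraction cleared via CYP2C8. The observed steady-state concentration change means clearance rose to 1/0.799 = 1.252 of baseline.
Setting x·2.4 + (1 − x) = 1.252 and solving: x = (1.252 − 1)/(2.4 − 1) = 0.18.

0.18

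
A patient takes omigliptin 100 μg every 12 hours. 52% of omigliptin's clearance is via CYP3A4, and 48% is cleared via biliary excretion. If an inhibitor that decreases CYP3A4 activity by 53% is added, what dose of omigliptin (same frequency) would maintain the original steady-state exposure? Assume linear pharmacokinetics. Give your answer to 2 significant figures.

72 μg

CYP3A4: 0.52 × 0.47 = 0.2444
Other: 0.48 (unchanged)
New clearance relative to baseline: 0.2444 + 0.48 = 0.7244.
To maintain the same steady-state level, dose must scale with clearance: new dose = 100 × 0.7244 = 72 μg.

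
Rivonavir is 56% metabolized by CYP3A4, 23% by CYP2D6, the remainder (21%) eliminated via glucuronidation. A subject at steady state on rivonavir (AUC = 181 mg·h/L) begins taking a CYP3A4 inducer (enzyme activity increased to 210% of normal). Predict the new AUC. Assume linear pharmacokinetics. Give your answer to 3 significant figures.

112 mg·h/L

The CYP3A4 pathway (56% of clearance) increases to 2.1× activity: 0.56 × 2.1 = 1.176.
CYP2D6 (23%) and the residual 21% are unaffected.
CL_new/CL_old = 1.176 + 0.23 + 0.21 = 1.616.
AUC ∝ 1/CL, so new value = 181 / 1.616 = 112 mg·h/L.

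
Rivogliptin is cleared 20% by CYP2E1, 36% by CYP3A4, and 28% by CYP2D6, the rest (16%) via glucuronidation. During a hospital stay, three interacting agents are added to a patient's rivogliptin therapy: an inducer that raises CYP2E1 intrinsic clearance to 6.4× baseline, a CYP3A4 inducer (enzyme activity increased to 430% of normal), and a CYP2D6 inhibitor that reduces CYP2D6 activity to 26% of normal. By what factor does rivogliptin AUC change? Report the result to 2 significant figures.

0.33

The CYP2E1 pathway (20% of clearance) increases to 6.4× activity: 0.2 × 6.4 = 1.28.
The CYP3A4 pathway (36% of clearance) is boosted to 4.3× activity: 0.36 × 4.3 = 1.548.
The CYP2D6 pathway (28% of clearance) is reduced to 0.26× activity: 0.28 × 0.26 = 0.0728.
Non-CYP routes (16%) are unchanged.
Relative clearance = 1.28 + 1.548 + 0.0728 + 0.16 = 3.0608.
Because AUC varies inversely with clearance, the combined effect is 1 / 3.0608 = 0.33.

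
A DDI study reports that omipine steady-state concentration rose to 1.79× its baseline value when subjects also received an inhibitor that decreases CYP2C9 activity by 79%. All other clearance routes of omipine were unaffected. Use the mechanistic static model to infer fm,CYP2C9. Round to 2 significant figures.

CL'/CL = 1 / 1.79 = 0.5587
0.21·fm + (1 − fm) = 0.5587
fm = (0.5587 − 1) / (0.21 − 1) = 0.56

0.56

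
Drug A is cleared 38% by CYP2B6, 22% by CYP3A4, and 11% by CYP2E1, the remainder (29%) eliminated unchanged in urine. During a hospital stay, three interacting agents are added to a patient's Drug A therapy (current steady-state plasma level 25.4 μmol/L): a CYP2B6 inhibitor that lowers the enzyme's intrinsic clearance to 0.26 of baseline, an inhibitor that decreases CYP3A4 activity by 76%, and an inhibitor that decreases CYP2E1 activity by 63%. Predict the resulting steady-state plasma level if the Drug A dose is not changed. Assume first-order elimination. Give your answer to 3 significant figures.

52.7 μmol/L

The CYP2B6 pathway (38% of clearance) is reduced to 0.26× activity: 0.38 × 0.26 = 0.0988.
The CYP3A4 pathway (22% of clearance) drops to 0.24× activity: 0.22 × 0.24 = 0.0528.
The CYP2E1 pathway (11% of clearance) drops to 0.37× activity: 0.11 × 0.37 = 0.0407.
Non-CYP routes (29%) are unchanged.
New clearance relative to baseline: 0.0988 + 0.0528 + 0.0407 + 0.29 = 0.4823.
New steady-state plasma level = 25.4 / 0.4823 = 52.7 μmol/L (concentration scales inversely with clearance).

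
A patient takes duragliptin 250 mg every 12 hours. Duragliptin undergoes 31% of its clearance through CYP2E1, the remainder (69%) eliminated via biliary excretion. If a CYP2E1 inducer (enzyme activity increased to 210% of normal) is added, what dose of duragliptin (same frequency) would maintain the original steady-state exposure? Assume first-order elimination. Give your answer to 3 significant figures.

CYP2E1: 0.31 × 2.1 = 0.651
Other: 0.69 (unchanged)
Relative clearance = 0.651 + 0.69 = 1.341.
Css,avg = (dose rate)/CL, so holding Css fixed requires dose ∝ CL: 250 × 1.341 = 335 mg.

335 mg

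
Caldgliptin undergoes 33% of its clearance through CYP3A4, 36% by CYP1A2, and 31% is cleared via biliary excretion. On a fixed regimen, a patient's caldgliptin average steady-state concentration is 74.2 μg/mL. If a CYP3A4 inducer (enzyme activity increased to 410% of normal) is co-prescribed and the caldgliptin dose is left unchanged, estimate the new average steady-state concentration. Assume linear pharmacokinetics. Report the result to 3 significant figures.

CYP3A4: 0.33 × 4.1 = 1.353
CYP1A2: 0.36 (unchanged)
Other: 0.31 (unchanged)
CL_new/CL_old = 1.353 + 0.36 + 0.31 = 2.023.
With dosing unchanged, average steady-state concentration scales as 1/CL: 74.2 / 2.023 = 36.7 μg/mL.

36.7 μg/mL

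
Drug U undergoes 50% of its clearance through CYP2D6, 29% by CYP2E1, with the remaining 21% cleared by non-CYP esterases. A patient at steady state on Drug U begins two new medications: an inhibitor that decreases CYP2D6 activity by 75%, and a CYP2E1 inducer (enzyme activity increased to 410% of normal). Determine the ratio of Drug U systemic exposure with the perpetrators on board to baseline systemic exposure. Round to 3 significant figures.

The CYP2D6 pathway (50% of clearance) falls to 0.25× activity: 0.5 × 0.25 = 0.125.
The CYP2E1 pathway (29% of clearance) rises to 4.1× activity: 0.29 × 4.1 = 1.189.
Non-CYP routes (21%) are unchanged.
CL_new/CL_old = 0.125 + 1.189 + 0.21 = 1.524.
Net systemic exposure ratio = 1 / 1.524 = 0.656.

0.656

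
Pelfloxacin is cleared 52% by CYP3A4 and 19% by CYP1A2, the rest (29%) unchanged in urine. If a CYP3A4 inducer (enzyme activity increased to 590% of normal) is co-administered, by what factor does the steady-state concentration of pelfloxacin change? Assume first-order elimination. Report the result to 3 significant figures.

The CYP3A4 pathway (52% of clearance) increases to 5.9× activity: 0.52 × 5.9 = 3.068.
CYP1A2 (19%) and the residual 29% are unaffected.
CL_new/CL_old = 3.068 + 0.19 + 0.29 = 3.548.
Steady-state concentration ratio = CL_old/CL_new = 1 / 3.548 = 0.282.

0.282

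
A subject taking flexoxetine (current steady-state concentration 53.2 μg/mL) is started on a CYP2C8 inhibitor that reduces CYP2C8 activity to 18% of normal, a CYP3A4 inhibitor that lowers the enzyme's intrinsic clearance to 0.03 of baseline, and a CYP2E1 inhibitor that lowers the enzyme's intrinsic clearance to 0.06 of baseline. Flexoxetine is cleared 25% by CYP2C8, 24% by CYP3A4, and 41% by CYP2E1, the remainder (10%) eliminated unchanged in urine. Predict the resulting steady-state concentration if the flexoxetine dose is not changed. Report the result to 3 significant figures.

The CYP2C8 pathway (25% of clearance) drops to 0.18× activity: 0.25 × 0.18 = 0.045.
The CYP3A4 pathway (24% of clearance) drops to 0.03× activity: 0.24 × 0.03 = 0.0072.
The CYP2E1 pathway (41% of clearance) drops to 0.06× activity: 0.41 × 0.06 = 0.0246.
Non-CYP routes (10%) are unchanged.
Relative clearance = 0.045 + 0.0072 + 0.0246 + 0.1 = 0.1768.
Dividing the baseline by the relative clearance: 53.2 / 0.1768 = 301 μg/mL.

301 μg/mL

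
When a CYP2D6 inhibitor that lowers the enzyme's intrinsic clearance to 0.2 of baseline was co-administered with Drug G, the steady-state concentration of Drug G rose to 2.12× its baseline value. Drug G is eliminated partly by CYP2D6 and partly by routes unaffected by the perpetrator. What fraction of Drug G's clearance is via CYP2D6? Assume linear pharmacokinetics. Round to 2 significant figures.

Call the CYP2D6 fraction fm. After the interaction, CL_new/CL_old = fm × 0.2 + (1 − fm).
Steady-state concentration ratio = 1 / (new CL fraction), so new CL fraction = 1 / 2.12 = 0.4717.
fm × 0.2 + 1 − fm = 0.4717  ⇒  fm × (0.2 − 1) = −0.5283  ⇒  fm = 0.66.

0.66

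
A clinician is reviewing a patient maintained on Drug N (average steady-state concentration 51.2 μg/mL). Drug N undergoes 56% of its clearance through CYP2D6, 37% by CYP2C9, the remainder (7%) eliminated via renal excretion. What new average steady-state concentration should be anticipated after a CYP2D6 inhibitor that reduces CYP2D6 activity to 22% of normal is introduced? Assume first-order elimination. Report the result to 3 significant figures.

The CYP2D6 pathway (56% of clearance) drops to 0.22× activity: 0.56 × 0.22 = 0.1232.
CYP2C9 (37%) and the residual 7% are unaffected.
Relative clearance = 0.1232 + 0.37 + 0.07 = 0.5632.
With dosing unchanged, average steady-state concentration scales as 1/CL: 51.2 / 0.5632 = 90.9 μg/mL.

90.9 μg/mL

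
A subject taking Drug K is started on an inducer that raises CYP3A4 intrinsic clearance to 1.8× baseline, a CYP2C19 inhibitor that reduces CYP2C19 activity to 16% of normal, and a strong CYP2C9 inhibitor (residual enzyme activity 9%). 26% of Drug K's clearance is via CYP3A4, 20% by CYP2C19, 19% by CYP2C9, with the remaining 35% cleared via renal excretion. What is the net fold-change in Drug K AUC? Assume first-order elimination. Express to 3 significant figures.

The CYP3A4 pathway (26% of clearance) is boosted to 1.8× activity: 0.26 × 1.8 = 0.468.
The CYP2C19 pathway (20% of clearance) is reduced to 0.16× activity: 0.2 × 0.16 = 0.032.
The CYP2C9 pathway (19% of clearance) falls to 0.09× activity: 0.19 × 0.09 = 0.0171.
The remaining 35% of clearance is unaffected.
CL_new/CL_old = 0.468 + 0.032 + 0.0171 + 0.35 = 0.8671.
AUC ∝ 1/CL: fold-change = 1 / 0.8671 = 1.15.

1.15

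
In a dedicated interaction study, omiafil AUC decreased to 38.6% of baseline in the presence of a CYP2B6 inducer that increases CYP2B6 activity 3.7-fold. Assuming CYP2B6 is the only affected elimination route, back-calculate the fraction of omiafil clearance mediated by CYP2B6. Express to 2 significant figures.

0.59

Let fm be the CYP2B6 fraction. New clearance relative to baseline = fm × 3.7 + (1 − fm).
AUC ratio = 1 / (new CL fraction), so new CL fraction = 1 / 0.386 = 2.591.
fm × 3.7 + 1 − fm = 2.591  ⇒  fm × (3.7 − 1) = 1.591  ⇒  fm = 0.59.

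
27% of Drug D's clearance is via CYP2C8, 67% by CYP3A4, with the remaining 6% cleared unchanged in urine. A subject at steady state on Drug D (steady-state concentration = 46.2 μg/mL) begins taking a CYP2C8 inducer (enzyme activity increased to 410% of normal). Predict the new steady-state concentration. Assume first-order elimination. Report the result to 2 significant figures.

25 μg/mL

The CYP2C8 pathway (27% of clearance) is boosted to 4.1× activity: 0.27 × 4.1 = 1.107.
CYP3A4 (67%) and the residual 6% are unaffected.
Relative clearance = 1.107 + 0.67 + 0.06 = 1.837.
New steady-state concentration = baseline ÷ relative clearance = 46.2 / 1.837 = 25 μg/mL.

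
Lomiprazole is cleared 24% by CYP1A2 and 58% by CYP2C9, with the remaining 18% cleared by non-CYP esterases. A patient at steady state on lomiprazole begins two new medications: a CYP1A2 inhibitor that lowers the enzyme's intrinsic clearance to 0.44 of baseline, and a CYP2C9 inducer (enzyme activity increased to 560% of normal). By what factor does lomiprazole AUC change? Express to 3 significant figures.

The CYP1A2 pathway (24% of clearance) drops to 0.44× activity: 0.24 × 0.44 = 0.1056.
The CYP2C9 pathway (58% of clearance) rises to 5.6× activity: 0.58 × 5.6 = 3.248.
Non-CYP routes (18%) are unchanged.
New clearance relative to baseline: 0.1056 + 3.248 + 0.18 = 3.5336.
AUC ∝ 1/CL: fold-change = 1 / 3.5336 = 0.283.

0.283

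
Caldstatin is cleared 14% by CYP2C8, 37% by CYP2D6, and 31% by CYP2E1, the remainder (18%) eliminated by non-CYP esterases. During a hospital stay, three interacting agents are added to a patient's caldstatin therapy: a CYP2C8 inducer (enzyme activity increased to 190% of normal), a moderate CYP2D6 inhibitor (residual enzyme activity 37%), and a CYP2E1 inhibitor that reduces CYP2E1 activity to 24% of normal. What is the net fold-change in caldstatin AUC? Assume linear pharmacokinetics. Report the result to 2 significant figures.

1.5

The CYP2C8 pathway (14% of clearance) is boosted to 1.9× activity: 0.14 × 1.9 = 0.266.
The CYP2D6 pathway (37% of clearance) is reduced to 0.37× activity: 0.37 × 0.37 = 0.1369.
The CYP2E1 pathway (31% of clearance) falls to 0.24× activity: 0.31 × 0.24 = 0.0744.
The remaining 18% of clearance is unaffected.
Relative clearance = 0.266 + 0.1369 + 0.0744 + 0.18 = 0.6573.
AUC ∝ 1/CL: fold-change = 1 / 0.6573 = 1.5.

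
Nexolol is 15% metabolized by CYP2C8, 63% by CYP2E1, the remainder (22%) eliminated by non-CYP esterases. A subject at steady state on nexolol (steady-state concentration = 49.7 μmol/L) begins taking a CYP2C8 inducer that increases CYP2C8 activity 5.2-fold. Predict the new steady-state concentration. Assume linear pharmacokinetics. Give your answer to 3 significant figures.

30.5 μmol/L

CYP2C8: 0.15 × 5.2 = 0.78
CYP2E1: 0.63 (unchanged)
Other: 0.22 (unchanged)
Relative clearance = 0.78 + 0.63 + 0.22 = 1.63.
Steady-state concentration ∝ 1/CL, so new value = 49.7 / 1.63 = 30.5 μmol/L.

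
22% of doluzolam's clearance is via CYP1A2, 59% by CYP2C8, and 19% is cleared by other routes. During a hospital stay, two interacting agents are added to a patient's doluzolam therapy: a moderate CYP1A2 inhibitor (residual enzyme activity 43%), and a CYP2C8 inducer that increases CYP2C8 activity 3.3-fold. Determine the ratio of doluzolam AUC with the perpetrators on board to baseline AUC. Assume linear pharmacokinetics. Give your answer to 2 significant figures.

The CYP1A2 pathway (22% of clearance) falls to 0.43× activity: 0.22 × 0.43 = 0.0946.
The CYP2C8 pathway (59% of clearance) rises to 3.3× activity: 0.59 × 3.3 = 1.947.
Non-CYP routes (19%) are unchanged.
New clearance relative to baseline: 0.0946 + 1.947 + 0.19 = 2.2316.
Net AUC ratio = 1 / 2.2316 = 0.45.

0.45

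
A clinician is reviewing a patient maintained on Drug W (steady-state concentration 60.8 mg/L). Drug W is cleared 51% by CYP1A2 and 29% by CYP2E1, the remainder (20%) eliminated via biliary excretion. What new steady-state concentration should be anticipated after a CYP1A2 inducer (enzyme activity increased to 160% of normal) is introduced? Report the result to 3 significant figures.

46.6 mg/L

CYP1A2: 0.51 × 1.6 = 0.816
CYP2E1: 0.29 (unchanged)
Other: 0.2 (unchanged)
CL_new/CL_old = 0.816 + 0.29 + 0.2 = 1.306.
New steady-state concentration = baseline ÷ relative clearance = 60.8 / 1.306 = 46.6 mg/L.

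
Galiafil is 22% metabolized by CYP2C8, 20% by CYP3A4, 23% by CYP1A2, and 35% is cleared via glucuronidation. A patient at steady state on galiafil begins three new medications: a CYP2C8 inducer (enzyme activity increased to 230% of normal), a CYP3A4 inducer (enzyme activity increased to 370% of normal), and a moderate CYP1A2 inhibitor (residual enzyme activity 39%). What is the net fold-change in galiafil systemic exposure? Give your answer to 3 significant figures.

The CYP2C8 pathway (22% of clearance) rises to 2.3× activity: 0.22 × 2.3 = 0.506.
The CYP3A4 pathway (20% of clearance) is boosted to 3.7× activity: 0.2 × 3.7 = 0.74.
The CYP1A2 pathway (23% of clearance) drops to 0.39× activity: 0.23 × 0.39 = 0.0897.
The remaining 35% of clearance is unaffected.
CL_new/CL_old = 0.506 + 0.74 + 0.0897 + 0.35 = 1.6857.
Net systemic exposure ratio = 1 / 1.6857 = 0.593.

0.593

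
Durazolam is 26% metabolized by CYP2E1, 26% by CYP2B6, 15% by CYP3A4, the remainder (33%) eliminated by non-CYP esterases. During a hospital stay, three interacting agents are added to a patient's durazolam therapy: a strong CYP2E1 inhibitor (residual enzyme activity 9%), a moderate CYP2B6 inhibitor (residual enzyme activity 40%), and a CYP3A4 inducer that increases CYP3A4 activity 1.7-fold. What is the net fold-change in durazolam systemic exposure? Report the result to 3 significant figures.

1.40

The CYP2E1 pathway (26% of clearance) is reduced to 0.09× activity: 0.26 × 0.09 = 0.0234.
The CYP2B6 pathway (26% of clearance) drops to 0.4× activity: 0.26 × 0.4 = 0.104.
The CYP3A4 pathway (15% of clearance) rises to 1.7× activity: 0.15 × 1.7 = 0.255.
Non-CYP routes (33%) are unchanged.
CL_new/CL_old = 0.0234 + 0.104 + 0.255 + 0.33 = 0.7124.
Systemic exposure ∝ 1/CL: fold-change = 1 / 0.7124 = 1.40.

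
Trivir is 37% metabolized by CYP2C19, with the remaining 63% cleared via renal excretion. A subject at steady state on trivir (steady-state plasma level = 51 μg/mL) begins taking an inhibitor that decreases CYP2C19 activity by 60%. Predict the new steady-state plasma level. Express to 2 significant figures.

66 μg/mL

CYP2C19: 0.37 × 0.4 = 0.148
Other: 0.63 (unchanged)
New clearance relative to baseline: 0.148 + 0.63 = 0.778.
New steady-state plasma level = baseline ÷ relative clearance = 51 / 0.778 = 66 μg/mL.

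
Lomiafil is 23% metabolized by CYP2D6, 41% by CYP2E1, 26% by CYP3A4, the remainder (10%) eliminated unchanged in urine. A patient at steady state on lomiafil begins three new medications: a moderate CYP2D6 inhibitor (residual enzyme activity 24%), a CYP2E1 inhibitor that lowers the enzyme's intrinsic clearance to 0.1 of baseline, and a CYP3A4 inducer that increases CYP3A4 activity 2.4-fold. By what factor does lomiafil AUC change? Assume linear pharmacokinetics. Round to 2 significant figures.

CYP2D6: 0.23 × 0.24 = 0.0552
CYP2E1: 0.41 × 0.1 = 0.041
CYP3A4: 0.26 × 2.4 = 0.624
Other: 0.1 (unchanged)
New clearance relative to baseline: 0.0552 + 0.041 + 0.624 + 0.1 = 0.8202.
Net AUC ratio = 1 / 0.8202 = 1.2.

1.2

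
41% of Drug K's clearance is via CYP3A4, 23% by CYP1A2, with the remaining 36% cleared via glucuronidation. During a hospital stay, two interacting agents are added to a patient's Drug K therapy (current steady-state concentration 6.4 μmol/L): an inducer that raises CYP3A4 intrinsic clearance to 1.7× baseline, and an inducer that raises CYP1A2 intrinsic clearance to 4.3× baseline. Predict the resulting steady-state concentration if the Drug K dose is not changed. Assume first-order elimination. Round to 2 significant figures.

The CYP3A4 pathway (41% of clearance) is boosted to 1.7× activity: 0.41 × 1.7 = 0.697.
The CYP1A2 pathway (23% of clearance) increases to 4.3× activity: 0.23 × 4.3 = 0.989.
Non-CYP routes (36%) are unchanged.
Relative clearance = 0.697 + 0.989 + 0.36 = 2.046.
Dividing the baseline by the relative clearance: 6.4 / 2.046 = 3.1 μmol/L.

3.1 μmol/L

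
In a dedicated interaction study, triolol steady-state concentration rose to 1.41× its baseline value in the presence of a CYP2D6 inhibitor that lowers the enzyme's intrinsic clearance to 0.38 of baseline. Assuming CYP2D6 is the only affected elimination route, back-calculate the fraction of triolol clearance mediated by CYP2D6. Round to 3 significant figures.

0.469

Call the CYP2D6 fraction fm. After the interaction, CL_new/CL_old = fm × 0.38 + (1 − fm).
Steady-state concentration ratio = 1 / (new CL fraction), so new CL fraction = 1 / 1.41 = 0.7092.
fm × 0.38 + 1 − fm = 0.7092  ⇒  fm × (0.38 − 1) = −0.2908  ⇒  fm = 0.469.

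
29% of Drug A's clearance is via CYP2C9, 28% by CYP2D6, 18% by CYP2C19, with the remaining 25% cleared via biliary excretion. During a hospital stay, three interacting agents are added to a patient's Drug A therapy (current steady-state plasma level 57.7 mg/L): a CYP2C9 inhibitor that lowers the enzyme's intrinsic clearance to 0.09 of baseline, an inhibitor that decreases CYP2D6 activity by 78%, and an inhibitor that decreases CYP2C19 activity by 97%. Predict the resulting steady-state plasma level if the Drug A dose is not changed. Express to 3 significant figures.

The CYP2C9 pathway (29% of clearance) falls to 0.09× activity: 0.29 × 0.09 = 0.0261.
The CYP2D6 pathway (28% of clearance) is reduced to 0.22× activity: 0.28 × 0.22 = 0.0616.
The CYP2C19 pathway (18% of clearance) is reduced to 0.03× activity: 0.18 × 0.03 = 0.0054.
Non-CYP routes (25%) are unchanged.
New clearance relative to baseline: 0.0261 + 0.0616 + 0.0054 + 0.25 = 0.3431.
Steady-state plasma level ∝ 1/CL: new value = 57.7 / 0.3431 = 168 mg/L.

168 mg/L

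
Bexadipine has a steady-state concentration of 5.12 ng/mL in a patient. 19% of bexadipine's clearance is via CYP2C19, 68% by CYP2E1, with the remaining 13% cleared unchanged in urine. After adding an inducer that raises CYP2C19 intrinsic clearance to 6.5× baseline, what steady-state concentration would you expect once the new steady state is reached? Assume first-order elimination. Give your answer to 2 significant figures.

2.5 ng/mL

CYP2C19: 0.19 × 6.5 = 1.235
CYP2E1: 0.68 (unchanged)
Other: 0.13 (unchanged)
Relative clearance = 1.235 + 0.68 + 0.13 = 2.045.
With dosing unchanged, steady-state concentration scales as 1/CL: 5.12 / 2.045 = 2.5 ng/mL.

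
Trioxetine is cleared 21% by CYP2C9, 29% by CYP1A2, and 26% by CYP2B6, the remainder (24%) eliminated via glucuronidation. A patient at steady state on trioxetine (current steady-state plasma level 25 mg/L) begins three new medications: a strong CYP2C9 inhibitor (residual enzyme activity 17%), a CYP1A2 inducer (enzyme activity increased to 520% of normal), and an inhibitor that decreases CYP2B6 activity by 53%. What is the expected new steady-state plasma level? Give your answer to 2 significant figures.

The CYP2C9 pathway (21% of clearance) is reduced to 0.17× activity: 0.21 × 0.17 = 0.0357.
The CYP1A2 pathway (29% of clearance) increases to 5.2× activity: 0.29 × 5.2 = 1.508.
The CYP2B6 pathway (26% of clearance) is reduced to 0.47× activity: 0.26 × 0.47 = 0.1222.
Non-CYP routes (24%) are unchanged.
Relative clearance = 0.0357 + 1.508 + 0.1222 + 0.24 = 1.9059.
Dividing the baseline by the relative clearance: 25 / 1.9059 = 13 mg/L.

13 mg/L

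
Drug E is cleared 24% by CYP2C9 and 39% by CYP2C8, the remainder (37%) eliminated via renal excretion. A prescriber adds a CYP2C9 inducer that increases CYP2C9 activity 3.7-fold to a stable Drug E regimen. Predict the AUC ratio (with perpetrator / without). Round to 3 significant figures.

The CYP2C9 pathway (24% of clearance) increases to 3.7× activity: 0.24 × 3.7 = 0.888.
CYP2C8 (39%) and the residual 37% are unaffected.
Relative clearance = 0.888 + 0.39 + 0.37 = 1.648.
Since AUC ∝ 1/CL, the ratio is 1 / 1.648 = 0.607.

0.607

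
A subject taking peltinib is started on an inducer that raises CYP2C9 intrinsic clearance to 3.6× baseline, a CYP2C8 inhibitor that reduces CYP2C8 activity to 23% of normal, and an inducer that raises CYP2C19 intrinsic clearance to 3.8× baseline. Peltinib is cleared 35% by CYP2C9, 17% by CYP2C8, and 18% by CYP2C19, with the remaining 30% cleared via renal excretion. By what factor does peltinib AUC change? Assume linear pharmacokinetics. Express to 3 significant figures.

0.438

CYP2C9: 0.35 × 3.6 = 1.26
CYP2C8: 0.17 × 0.23 = 0.0391
CYP2C19: 0.18 × 3.8 = 0.684
Other: 0.3 (unchanged)
Relative clearance = 1.26 + 0.0391 + 0.684 + 0.3 = 2.2831.
Net AUC ratio = 1 / 2.2831 = 0.438.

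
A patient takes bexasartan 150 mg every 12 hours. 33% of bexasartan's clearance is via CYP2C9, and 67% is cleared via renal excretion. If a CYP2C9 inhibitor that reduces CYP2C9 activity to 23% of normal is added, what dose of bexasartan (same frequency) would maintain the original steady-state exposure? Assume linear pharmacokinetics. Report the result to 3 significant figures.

112 mg

CYP2C9: 0.33 × 0.23 = 0.0759
Other: 0.67 (unchanged)
New clearance relative to baseline: 0.0759 + 0.67 = 0.7459.
To maintain the same steady-state level, dose must scale with clearance: new dose = 150 × 0.7459 = 112 mg.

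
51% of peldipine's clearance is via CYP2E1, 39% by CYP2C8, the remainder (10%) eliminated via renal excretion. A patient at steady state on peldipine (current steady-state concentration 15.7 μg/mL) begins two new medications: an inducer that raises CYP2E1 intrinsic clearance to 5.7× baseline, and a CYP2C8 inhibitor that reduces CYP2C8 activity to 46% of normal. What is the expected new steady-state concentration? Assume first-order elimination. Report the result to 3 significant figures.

4.93 μg/mL

CYP2E1: 0.51 × 5.7 = 2.907
CYP2C8: 0.39 × 0.46 = 0.1794
Other: 0.1 (unchanged)
CL_new/CL_old = 2.907 + 0.1794 + 0.1 = 3.1864.
New steady-state concentration = 15.7 / 3.1864 = 4.93 μg/mL (concentration scales inversely with clearance).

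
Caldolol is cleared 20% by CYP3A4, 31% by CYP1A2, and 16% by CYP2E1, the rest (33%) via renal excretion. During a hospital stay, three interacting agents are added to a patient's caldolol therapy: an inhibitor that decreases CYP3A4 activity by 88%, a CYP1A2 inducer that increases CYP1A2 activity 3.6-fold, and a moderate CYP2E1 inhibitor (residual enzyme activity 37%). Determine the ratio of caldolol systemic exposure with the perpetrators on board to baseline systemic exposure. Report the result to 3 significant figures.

The CYP3A4 pathway (20% of clearance) is reduced to 0.12× activity: 0.2 × 0.12 = 0.024.
The CYP1A2 pathway (31% of clearance) increases to 3.6× activity: 0.31 × 3.6 = 1.116.
The CYP2E1 pathway (16% of clearance) is reduced to 0.37× activity: 0.16 × 0.37 = 0.0592.
Non-CYP routes (33%) are unchanged.
CL_new/CL_old = 0.024 + 1.116 + 0.0592 + 0.33 = 1.5292.
Systemic exposure ∝ 1/CL: fold-change = 1 / 1.5292 = 0.654.

0.654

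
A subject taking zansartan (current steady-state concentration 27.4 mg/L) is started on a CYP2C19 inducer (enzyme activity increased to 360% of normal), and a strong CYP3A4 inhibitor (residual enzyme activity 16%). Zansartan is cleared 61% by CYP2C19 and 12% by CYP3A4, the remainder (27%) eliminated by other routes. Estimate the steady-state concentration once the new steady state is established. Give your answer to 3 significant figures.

11.0 mg/L

The CYP2C19 pathway (61% of clearance) increases to 3.6× activity: 0.61 × 3.6 = 2.196.
The CYP3A4 pathway (12% of clearance) drops to 0.16× activity: 0.12 × 0.16 = 0.0192.
Non-CYP routes (27%) are unchanged.
CL_new/CL_old = 2.196 + 0.0192 + 0.27 = 2.4852.
New steady-state concentration = 27.4 / 2.4852 = 11.0 mg/L (concentration scales inversely with clearance).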